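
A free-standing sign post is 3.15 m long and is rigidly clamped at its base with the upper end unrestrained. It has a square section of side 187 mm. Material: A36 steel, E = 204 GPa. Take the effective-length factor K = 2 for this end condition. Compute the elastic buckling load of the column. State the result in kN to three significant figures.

I = a⁴/12 = 187⁴/12 = 1.019×10^8 mm⁴
I = 1.019×10^8 mm⁴ = 1.019×10^-4 m⁴
Effective length L_e = K·L = 2 × 3.15 = 6.300 m
P_cr = π²EI / L_e² = π² × 204×10⁹ × 1.019×10^-4 / 6.300² = 5.169×10^6 N

P_cr ≈ 5170 kN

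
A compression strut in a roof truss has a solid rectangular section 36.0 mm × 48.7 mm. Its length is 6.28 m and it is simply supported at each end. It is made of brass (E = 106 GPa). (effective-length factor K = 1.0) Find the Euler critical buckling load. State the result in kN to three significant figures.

P_cr ≈ 5.02 kN

Buckling occurs about the weak axis: I_min = h·b³/12 with b = 36.0 mm (the shorter side).
I_min = 48.7×36.0³/12 = 1.893×10^5 mm⁴
I = 1.893×10^5 mm⁴ = 1.893×10^-7 m⁴
Effective length L_e = K·L = 1 × 6.28 = 6.280 m
P_cr = π²EI / L_e² = π² × 106×10⁹ × 1.893×10^-7 / 6.280² = 5.023×10^3 N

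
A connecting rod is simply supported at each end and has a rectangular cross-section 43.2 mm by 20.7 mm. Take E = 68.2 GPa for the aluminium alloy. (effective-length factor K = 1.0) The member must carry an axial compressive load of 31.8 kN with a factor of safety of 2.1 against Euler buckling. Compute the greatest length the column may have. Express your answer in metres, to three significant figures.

L_max ≈ 0.567 m

Buckling occurs about the weak axis: I_min = h·b³/12 with b = 20.7 mm (the shorter side).
I_min = 43.2×20.7³/12 = 3.193×10^4 mm⁴
I = 3.193×10^-8 m⁴
Required critical load P_cr = n·P = 2.1 × 31.8 = 66.78 kN = 6.678×10^4 N
From P_cr = π²EI/(K·L)²:  L = (1/K)·√(π²EI/P_cr) = (1/1)·√(π²×6.82×10^10×3.193×10^-8/6.678×10^4)
L = 0.567 m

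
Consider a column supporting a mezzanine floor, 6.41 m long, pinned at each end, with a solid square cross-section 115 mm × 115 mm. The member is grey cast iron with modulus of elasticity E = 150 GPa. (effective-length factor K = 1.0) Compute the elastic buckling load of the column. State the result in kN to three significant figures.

P_cr ≈ 525 kN

I = a⁴/12 = 115⁴/12 = 1.458×10^7 mm⁴
I = 1.458×10^7 mm⁴ = 1.458×10^-5 m⁴
Effective length L_e = K·L = 1 × 6.41 = 6.410 m
P_cr = π²EI / L_e² = π² × 150×10⁹ × 1.458×10^-5 / 6.410² = 5.252×10^5 N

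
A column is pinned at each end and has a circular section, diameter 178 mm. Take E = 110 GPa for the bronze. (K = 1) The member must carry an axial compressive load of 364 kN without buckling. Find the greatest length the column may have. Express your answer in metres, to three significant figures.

I = πd⁴/64 = π×178⁴/64 = 4.928×10^7 mm⁴
I = 4.928×10^-5 m⁴
At the buckling limit P_cr = P = 3.640×10^5 N
From P_cr = π²EI/(K·L)²:  L = (1/K)·√(π²EI/P_cr) = (1/1)·√(π²×1.10×10^11×4.928×10^-5/3.640×10^5)
L = 12.1 m

L_max ≈ 12.1 m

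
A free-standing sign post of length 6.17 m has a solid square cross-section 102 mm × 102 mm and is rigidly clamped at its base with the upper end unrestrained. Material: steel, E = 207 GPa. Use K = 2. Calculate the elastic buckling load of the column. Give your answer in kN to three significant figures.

P_cr ≈ 121 kN

I = a⁴/12 = 102⁴/12 = 9.020×10^6 mm⁴
I = 9.020×10^6 mm⁴ = 9.020×10^-6 m⁴
Effective length L_e = K·L = 2 × 6.17 = 12.34 m
P_cr = π²EI / L_e² = π² × 207×10⁹ × 9.020×10^-6 / 12.34² = 1.210×10^5 N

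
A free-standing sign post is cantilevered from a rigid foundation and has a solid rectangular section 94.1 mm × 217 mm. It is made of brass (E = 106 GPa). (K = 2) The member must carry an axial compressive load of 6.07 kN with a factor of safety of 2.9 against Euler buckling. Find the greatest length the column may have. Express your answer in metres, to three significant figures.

Buckling occurs about the weak axis: I_min = h·b³/12 with b = 94.1 mm (the shorter side).
I_min = 217×94.1³/12 = 1.507×10^7 mm⁴
I = 1.507×10^-5 m⁴
Required critical load P_cr = n·P = 2.9 × 6.07 = 17.60 kN = 1.760×10^4 N
From P_cr = π²EI/(K·L)²:  L = (1/K)·√(π²EI/P_cr) = (1/2)·√(π²×1.06×10^11×1.507×10^-5/1.760×10^4)
L = 15.0 m

L_max ≈ 15.0 m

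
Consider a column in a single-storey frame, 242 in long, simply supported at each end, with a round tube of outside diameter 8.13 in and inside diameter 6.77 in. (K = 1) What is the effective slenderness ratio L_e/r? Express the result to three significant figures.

d_o = 8.13 in, d_i = 6.77 in
I = π(d_o⁴ − d_i⁴)/64 = π(8.13⁴ − 6.770⁴)/64 = 111.3 in⁴
A = 15.92 in²;  r_min = √(I/A) = √(111.3/15.92) = 2.645 in
L_e = K·L = 1 × 242 = 242.0 in
λ = L_e / r_min = 242.00 / 2.645 = 91.5

λ ≈ 91.5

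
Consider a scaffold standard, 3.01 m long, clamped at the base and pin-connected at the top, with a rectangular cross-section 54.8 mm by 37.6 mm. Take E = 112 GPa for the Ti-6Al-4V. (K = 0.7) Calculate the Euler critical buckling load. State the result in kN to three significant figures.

P_cr ≈ 60.4 kN

Buckling occurs about the weak axis: I_min = h·b³/12 with b = 37.6 mm (the shorter side).
I_min = 54.8×37.6³/12 = 2.428×10^5 mm⁴
I = 2.428×10^5 mm⁴ = 2.428×10^-7 m⁴
Effective length L_e = K·L = 0.7 × 3.01 = 2.107 m
P_cr = π²EI / L_e² = π² × 112×10⁹ × 2.428×10^-7 / 2.107² = 6.044×10^4 N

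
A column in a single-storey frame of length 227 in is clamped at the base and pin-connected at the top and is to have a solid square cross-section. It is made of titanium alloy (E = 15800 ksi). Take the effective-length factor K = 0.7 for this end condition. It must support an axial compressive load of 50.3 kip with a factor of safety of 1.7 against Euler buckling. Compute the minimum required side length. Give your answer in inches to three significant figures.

Required P_cr = n·P = 1.7 × 50.3 = 85.51 kip
L_e = K·L = 0.7 × 227 = 158.9 in
Required I = P_cr·L_e²/(π²E) = 8.551×10^4 × 158.9² / (π² × 1.58×10^7) = 13.85 in⁴
Solid square: I = a⁴/12  ⇒  a = (12I)^(1/4) = (12×13.85)^(1/4) = 3.59 in

a ≈ 3.59 in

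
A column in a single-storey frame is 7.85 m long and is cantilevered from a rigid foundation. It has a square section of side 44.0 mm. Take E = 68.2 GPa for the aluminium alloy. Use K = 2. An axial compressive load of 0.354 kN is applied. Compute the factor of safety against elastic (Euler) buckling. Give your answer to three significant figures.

n ≈ 2.41

I = a⁴/12 = 44.0⁴/12 = 3.123×10^5 mm⁴
I = 3.123×10^5 mm⁴ = 3.123×10^-7 m⁴
Effective length L_e = K·L = 2 × 7.85 = 15.70 m
P_cr = π²EI / L_e² = π² × 68.2×10⁹ × 3.123×10^-7 / 15.70² = 852.9 N
Factor of safety n = P_cr / P = 0.85293 / 0.354 = 2.41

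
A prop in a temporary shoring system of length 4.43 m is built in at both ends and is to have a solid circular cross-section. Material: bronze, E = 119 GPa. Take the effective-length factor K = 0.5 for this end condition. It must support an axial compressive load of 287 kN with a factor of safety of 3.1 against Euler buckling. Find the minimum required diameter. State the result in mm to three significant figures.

d ≈ 93.3 mm

Required P_cr = n·P = 3.1 × 287 = 889.7 kN
L_e = K·L = 0.5 × 4.43 = 2.215 m
Required I = P_cr·L_e²/(π²E) = 8.897×10^5 × 2.215² / (π² × 1.19×10^11) = 3.717×10^-6 m⁴
I_req = 3.717×10^6 mm⁴
Solid circle: I = πd⁴/64  ⇒  d = (64I/π)^(1/4) = (64×3.717×10^6/π)^(1/4) = 93.3 mm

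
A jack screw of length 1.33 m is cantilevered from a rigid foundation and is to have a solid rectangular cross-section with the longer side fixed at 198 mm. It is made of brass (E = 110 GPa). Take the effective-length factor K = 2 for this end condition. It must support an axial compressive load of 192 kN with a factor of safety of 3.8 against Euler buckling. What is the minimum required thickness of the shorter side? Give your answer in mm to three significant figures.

b ≈ 66.1 mm

Required P_cr = n·P = 3.8 × 192 = 729.6 kN
L_e = K·L = 2 × 1.33 = 2.660 m
Required I = P_cr·L_e²/(π²E) = 7.296×10^5 × 2.660² / (π² × 1.10×10^11) = 4.755×10^-6 m⁴
I_req = 4.755×10^6 mm⁴
Rectangle, weak axis: I_min = h·b³/12 with h = 198 mm fixed  ⇒  b = (12I/h)^(1/3) = 66.1 mm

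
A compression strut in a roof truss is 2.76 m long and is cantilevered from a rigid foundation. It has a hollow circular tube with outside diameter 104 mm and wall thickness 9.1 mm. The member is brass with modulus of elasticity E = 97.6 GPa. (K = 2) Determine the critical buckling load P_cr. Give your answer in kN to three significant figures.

Inner diameter d_i = 104 − 2×9.1 = 85.80 mm
I = π(d_o⁴ − d_i⁴)/64 = π(104⁴ − 85.80⁴)/64 = 3.082×10^6 mm⁴
I = 3.082×10^6 mm⁴ = 3.082×10^-6 m⁴
Effective length L_e = K·L = 2 × 2.76 = 5.520 m
P_cr = π²EI / L_e² = π² × 97.6×10⁹ × 3.082×10^-6 / 5.520² = 9.744×10^4 N

P_cr ≈ 97.4 kN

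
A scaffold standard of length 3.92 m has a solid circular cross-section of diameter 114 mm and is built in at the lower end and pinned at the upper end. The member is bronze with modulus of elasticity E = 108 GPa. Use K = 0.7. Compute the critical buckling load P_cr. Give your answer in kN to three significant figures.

I = πd⁴/64 = π×114⁴/64 = 8.291×10^6 mm⁴
I = 8.291×10^6 mm⁴ = 8.291×10^-6 m⁴
Effective length L_e = K·L = 0.7 × 3.92 = 2.744 m
P_cr = π²EI / L_e² = π² × 108×10⁹ × 8.291×10^-6 / 2.744² = 1.174×10^6 N

P_cr ≈ 1170 kN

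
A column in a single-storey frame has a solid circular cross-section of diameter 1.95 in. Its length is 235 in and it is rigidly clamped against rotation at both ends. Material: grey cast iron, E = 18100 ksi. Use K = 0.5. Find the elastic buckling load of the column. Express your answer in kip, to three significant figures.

P_cr ≈ 9.18 kip

I = πd⁴/64 = π×1.95⁴/64 = 0.7098 in⁴
Effective length L_e = K·L = 0.5 × 235 = 117.5 in
P_cr = π²EI / L_e² = π² × 18100×10³ × 0.7098 / 117.5² = 9.184×10^3 lb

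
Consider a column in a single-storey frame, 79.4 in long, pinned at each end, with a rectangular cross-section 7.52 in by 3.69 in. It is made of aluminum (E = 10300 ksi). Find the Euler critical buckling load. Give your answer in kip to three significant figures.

Buckling occurs about the weak axis: I_min = h·b³/12 with b = 3.69 in (the shorter side).
I_min = 7.52×3.69³/12 = 31.49 in⁴
Effective length L_e = K·L = 1 × 79.4 = 79.40 in
P_cr = π²EI / L_e² = π² × 10300×10³ × 31.49 / 79.40² = 5.077×10^5 lb

P_cr ≈ 508 kip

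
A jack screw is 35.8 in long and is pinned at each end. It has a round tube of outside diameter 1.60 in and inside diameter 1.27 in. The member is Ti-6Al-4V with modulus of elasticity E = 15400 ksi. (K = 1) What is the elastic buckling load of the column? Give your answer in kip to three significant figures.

d_o = 1.60 in, d_i = 1.27 in
I = π(d_o⁴ − d_i⁴)/64 = π(1.60⁴ − 1.270⁴)/64 = 0.1940 in⁴
Effective length L_e = K·L = 1 × 35.8 = 35.80 in
P_cr = π²EI / L_e² = π² × 15400×10³ × 0.1940 / 35.80² = 2.301×10^4 lb

P_cr ≈ 23.0 kip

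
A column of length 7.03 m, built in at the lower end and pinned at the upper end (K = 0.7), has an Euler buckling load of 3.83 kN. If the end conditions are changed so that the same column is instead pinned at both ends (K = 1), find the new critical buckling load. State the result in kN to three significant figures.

P_cr ≈ 1.88 kN

P_cr ∝ 1/K², so P_cr,new = P_cr,old × (K_old/K_new)² = 3.83 × (0.7/1)²
= 3.83 × 0.4900 = 1.88 kN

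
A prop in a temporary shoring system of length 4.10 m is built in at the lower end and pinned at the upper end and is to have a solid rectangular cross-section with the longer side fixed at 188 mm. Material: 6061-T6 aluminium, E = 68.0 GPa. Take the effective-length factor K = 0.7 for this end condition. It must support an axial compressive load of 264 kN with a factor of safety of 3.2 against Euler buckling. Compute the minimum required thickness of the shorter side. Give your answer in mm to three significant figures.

Required P_cr = n·P = 3.2 × 264 = 844.8 kN
L_e = K·L = 0.7 × 4.10 = 2.870 m
Required I = P_cr·L_e²/(π²E) = 8.448×10^5 × 2.870² / (π² × 6.80×10^10) = 1.037×10^-5 m⁴
I_req = 1.037×10^7 mm⁴
Rectangle, weak axis: I_min = h·b³/12 with h = 188 mm fixed  ⇒  b = (12I/h)^(1/3) = 87.1 mm

b ≈ 87.1 mm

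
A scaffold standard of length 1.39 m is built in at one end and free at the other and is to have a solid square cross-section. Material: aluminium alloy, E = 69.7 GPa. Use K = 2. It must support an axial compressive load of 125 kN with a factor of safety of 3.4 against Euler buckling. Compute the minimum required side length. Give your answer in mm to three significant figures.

a ≈ 87.0 mm

Required P_cr = n·P = 3.4 × 125 = 425.0 kN
L_e = K·L = 2 × 1.39 = 2.780 m
Required I = P_cr·L_e²/(π²E) = 4.250×10^5 × 2.780² / (π² × 6.97×10^10) = 4.775×10^-6 m⁴
I_req = 4.775×10^6 mm⁴
Solid square: I = a⁴/12  ⇒  a = (12I)^(1/4) = (12×4.775×10^6)^(1/4) = 87.0 mm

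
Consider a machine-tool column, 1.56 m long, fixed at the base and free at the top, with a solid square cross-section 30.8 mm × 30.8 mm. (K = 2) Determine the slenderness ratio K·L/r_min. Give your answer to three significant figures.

For a square r = a/√12 = 30.8/√12 = 8.891 mm
L_e = K·L = 2 × 1.56 m = 3.120 m = 3120.0 mm
λ = L_e / r_min = 3120.0 / 8.891 = 351

λ ≈ 351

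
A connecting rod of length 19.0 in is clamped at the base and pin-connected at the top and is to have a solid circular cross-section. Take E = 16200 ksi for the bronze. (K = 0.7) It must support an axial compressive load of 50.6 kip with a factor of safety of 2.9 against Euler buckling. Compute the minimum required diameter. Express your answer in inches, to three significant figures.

Required P_cr = n·P = 2.9 × 50.6 = 146.7 kip
L_e = K·L = 0.7 × 19.0 = 13.30 in
Required I = P_cr·L_e²/(π²E) = 1.467×10^5 × 13.30² / (π² × 1.62×10^7) = 0.1623 in⁴
Solid circle: I = πd⁴/64  ⇒  d = (64I/π)^(1/4) = (64×0.1623/π)^(1/4) = 1.35 in

d ≈ 1.35 in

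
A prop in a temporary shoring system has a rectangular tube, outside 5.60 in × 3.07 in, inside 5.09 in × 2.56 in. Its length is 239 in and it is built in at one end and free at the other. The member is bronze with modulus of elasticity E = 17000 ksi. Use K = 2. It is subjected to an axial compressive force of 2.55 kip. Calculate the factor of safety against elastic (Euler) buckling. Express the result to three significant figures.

n ≈ 1.84

Weak-axis I_min = (h_o·b_o³ − h_i·b_i³)/12 with b_o = 3.07, b_i = 2.560 in (shorter outer/inner sides).
I_min = (5.60×3.07³ − 5.090×2.560³)/12 = 6.386 in⁴
Effective length L_e = K·L = 2 × 239 = 478.0 in
P_cr = π²EI / L_e² = π² × 17000×10³ × 6.386 / 478.0² = 4.690×10^3 lb
Factor of safety n = P_cr / P = 4.6897 / 2.55 = 1.84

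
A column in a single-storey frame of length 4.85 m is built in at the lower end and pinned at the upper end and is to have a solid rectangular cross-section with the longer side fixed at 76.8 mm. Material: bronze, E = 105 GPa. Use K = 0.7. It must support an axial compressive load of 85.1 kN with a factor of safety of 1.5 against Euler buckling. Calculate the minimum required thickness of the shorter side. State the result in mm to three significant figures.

Required P_cr = n·P = 1.5 × 85.1 = 127.6 kN
L_e = K·L = 0.7 × 4.85 = 3.395 m
Required I = P_cr·L_e²/(π²E) = 1.276×10^5 × 3.395² / (π² × 1.05×10^11) = 1.420×10^-6 m⁴
I_req = 1.420×10^6 mm⁴
Rectangle, weak axis: I_min = h·b³/12 with h = 76.8 mm fixed  ⇒  b = (12I/h)^(1/3) = 60.5 mm

b ≈ 60.5 mm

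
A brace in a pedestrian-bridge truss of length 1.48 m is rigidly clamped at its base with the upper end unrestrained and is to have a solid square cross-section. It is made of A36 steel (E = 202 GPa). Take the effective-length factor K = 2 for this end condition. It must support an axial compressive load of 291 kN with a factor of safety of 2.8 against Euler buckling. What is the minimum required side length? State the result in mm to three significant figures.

a ≈ 81.0 mm

Required P_cr = n·P = 2.8 × 291 = 814.8 kN
L_e = K·L = 2 × 1.48 = 2.960 m
Required I = P_cr·L_e²/(π²E) = 8.148×10^5 × 2.960² / (π² × 2.02×10^11) = 3.581×10^-6 m⁴
I_req = 3.581×10^6 mm⁴
Solid square: I = a⁴/12  ⇒  a = (12I)^(1/4) = (12×3.581×10^6)^(1/4) = 81.0 mm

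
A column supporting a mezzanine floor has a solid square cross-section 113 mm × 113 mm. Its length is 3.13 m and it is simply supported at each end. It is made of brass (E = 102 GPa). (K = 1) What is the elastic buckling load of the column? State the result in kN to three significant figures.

I = a⁴/12 = 113⁴/12 = 1.359×10^7 mm⁴
I = 1.359×10^7 mm⁴ = 1.359×10^-5 m⁴
Effective length L_e = K·L = 1 × 3.13 = 3.130 m
P_cr = π²EI / L_e² = π² × 102×10⁹ × 1.359×10^-5 / 3.130² = 1.396×10^6 N

P_cr ≈ 1400 kN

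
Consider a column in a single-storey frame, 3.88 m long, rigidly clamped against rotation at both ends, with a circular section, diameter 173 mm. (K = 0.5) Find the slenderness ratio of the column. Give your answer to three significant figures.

λ ≈ 44.9

I = πd⁴/64 = π×173⁴/64 = 4.397×10^7 mm⁴
A = 2.351×10^4 mm²;  r_min = √(I/A) = √(4.397×10^7/2.351×10^4) = 43.25 mm
L_e = K·L = 0.5 × 3.88 m = 1.940 m = 1940.0 mm
λ = L_e / r_min = 1940.0 / 43.25 = 44.9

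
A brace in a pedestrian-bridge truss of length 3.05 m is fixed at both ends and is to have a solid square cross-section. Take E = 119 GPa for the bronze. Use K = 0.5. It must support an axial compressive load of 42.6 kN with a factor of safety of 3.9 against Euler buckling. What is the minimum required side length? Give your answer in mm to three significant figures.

a ≈ 44.6 mm

Required P_cr = n·P = 3.9 × 42.6 = 166.1 kN
L_e = K·L = 0.5 × 3.05 = 1.525 m
Required I = P_cr·L_e²/(π²E) = 1.661×10^5 × 1.525² / (π² × 1.19×10^11) = 3.290×10^-7 m⁴
I_req = 3.290×10^5 mm⁴
Solid square: I = a⁴/12  ⇒  a = (12I)^(1/4) = (12×3.290×10^5)^(1/4) = 44.6 mm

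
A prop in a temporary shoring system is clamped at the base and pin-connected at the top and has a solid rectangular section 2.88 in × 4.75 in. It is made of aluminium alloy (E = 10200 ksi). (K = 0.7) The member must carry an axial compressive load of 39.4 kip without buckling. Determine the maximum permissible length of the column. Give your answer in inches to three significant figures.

L_max ≈ 222 in

Buckling occurs about the weak axis: I_min = h·b³/12 with b = 2.88 in (the shorter side).
I_min = 4.75×2.88³/12 = 9.456 in⁴
At the buckling limit P_cr = P = 3.940×10^4 lb
From P_cr = π²EI/(K·L)²:  L = (1/K)·√(π²EI/P_cr) = (1/0.7)·√(π²×1.02×10^7×9.456/3.940×10^4)
L = 222 in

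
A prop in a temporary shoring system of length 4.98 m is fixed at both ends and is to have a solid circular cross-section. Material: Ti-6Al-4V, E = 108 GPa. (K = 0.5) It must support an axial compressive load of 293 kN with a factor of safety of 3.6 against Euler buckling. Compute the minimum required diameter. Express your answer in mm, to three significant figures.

d ≈ 106 mm

Required P_cr = n·P = 3.6 × 293 = 1055 kN
L_e = K·L = 0.5 × 4.98 = 2.490 m
Required I = P_cr·L_e²/(π²E) = 1.055×10^6 × 2.490² / (π² × 1.08×10^11) = 6.135×10^-6 m⁴
I_req = 6.135×10^6 mm⁴
Solid circle: I = πd⁴/64  ⇒  d = (64I/π)^(1/4) = (64×6.135×10^6/π)^(1/4) = 106 mm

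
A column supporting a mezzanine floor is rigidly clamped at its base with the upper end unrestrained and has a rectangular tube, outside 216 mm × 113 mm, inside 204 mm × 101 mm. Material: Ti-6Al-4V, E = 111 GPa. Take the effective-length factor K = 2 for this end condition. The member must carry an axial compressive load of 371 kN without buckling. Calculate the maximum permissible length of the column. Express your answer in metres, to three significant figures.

L_max ≈ 2.50 m

Weak-axis I_min = (h_o·b_o³ − h_i·b_i³)/12 with b_o = 113, b_i = 101.0 mm (shorter outer/inner sides).
I_min = (216×113³ − 204.0×101.0³)/12 = 8.457×10^6 mm⁴
I = 8.457×10^-6 m⁴
At the buckling limit P_cr = P = 3.710×10^5 N
From P_cr = π²EI/(K·L)²:  L = (1/K)·√(π²EI/P_cr) = (1/2)·√(π²×1.11×10^11×8.457×10^-6/3.710×10^5)
L = 2.50 m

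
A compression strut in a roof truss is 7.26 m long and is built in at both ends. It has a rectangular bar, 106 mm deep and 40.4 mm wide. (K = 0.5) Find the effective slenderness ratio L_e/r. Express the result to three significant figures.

λ ≈ 311

For a rectangle r_min = b/√12 = 40.4/√12 = 11.66 mm
L_e = K·L = 0.5 × 7.26 m = 3.630 m = 3630.0 mm
λ = L_e / r_min = 3630.0 / 11.66 = 311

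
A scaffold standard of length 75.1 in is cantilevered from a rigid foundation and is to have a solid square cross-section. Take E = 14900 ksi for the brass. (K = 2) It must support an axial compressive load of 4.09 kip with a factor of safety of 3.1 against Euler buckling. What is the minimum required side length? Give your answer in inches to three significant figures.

a ≈ 2.20 in

Required P_cr = n·P = 3.1 × 4.09 = 12.68 kip
L_e = K·L = 2 × 75.1 = 150.2 in
Required I = P_cr·L_e²/(π²E) = 1.268×10^4 × 150.2² / (π² × 1.49×10^7) = 1.945 in⁴
Solid square: I = a⁴/12  ⇒  a = (12I)^(1/4) = (12×1.945)^(1/4) = 2.20 in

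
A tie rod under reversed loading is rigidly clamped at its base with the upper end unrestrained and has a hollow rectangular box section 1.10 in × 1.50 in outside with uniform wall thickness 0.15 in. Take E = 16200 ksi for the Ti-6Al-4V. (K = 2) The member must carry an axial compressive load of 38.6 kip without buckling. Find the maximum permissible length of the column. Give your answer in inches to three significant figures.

L_max ≈ 10.9 in

Inner dimensions: h_i = 1.50 − 2×0.15 = 1.200 in, b_i = 1.10 − 2×0.15 = 0.8000 in
Weak-axis I_min = (h_o·b_o³ − h_i·b_i³)/12 with b_o = 1.10, b_i = 0.8000 in (shorter outer/inner sides).
I_min = (1.50×1.10³ − 1.200×0.8000³)/12 = 0.1152 in⁴
At the buckling limit P_cr = P = 3.860×10^4 lb
From P_cr = π²EI/(K·L)²:  L = (1/K)·√(π²EI/P_cr) = (1/2)·√(π²×1.62×10^7×0.1152/3.860×10^4)
L = 10.9 in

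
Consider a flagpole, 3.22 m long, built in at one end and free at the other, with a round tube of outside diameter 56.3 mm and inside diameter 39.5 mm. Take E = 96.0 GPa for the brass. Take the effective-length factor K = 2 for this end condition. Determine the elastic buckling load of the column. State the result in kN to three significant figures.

P_cr ≈ 8.54 kN

d_o = 56.3 mm, d_i = 39.5 mm
I = π(d_o⁴ − d_i⁴)/64 = π(56.3⁴ − 39.50⁴)/64 = 3.737×10^5 mm⁴
I = 3.737×10^5 mm⁴ = 3.737×10^-7 m⁴
Effective length L_e = K·L = 2 × 3.22 = 6.440 m
P_cr = π²EI / L_e² = π² × 96.0×10⁹ × 3.737×10^-7 / 6.440² = 8.537×10^3 N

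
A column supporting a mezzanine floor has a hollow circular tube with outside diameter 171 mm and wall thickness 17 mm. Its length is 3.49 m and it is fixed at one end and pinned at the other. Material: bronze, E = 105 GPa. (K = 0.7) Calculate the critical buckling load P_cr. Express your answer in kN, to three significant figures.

Inner diameter d_i = 171 − 2×17 = 137.0 mm
I = π(d_o⁴ − d_i⁴)/64 = π(171⁴ − 137.0⁴)/64 = 2.468×10^7 mm⁴
I = 2.468×10^7 mm⁴ = 2.468×10^-5 m⁴
Effective length L_e = K·L = 0.7 × 3.49 = 2.443 m
P_cr = π²EI / L_e² = π² × 105×10⁹ × 2.468×10^-5 / 2.443² = 4.285×10^6 N

P_cr ≈ 4290 kN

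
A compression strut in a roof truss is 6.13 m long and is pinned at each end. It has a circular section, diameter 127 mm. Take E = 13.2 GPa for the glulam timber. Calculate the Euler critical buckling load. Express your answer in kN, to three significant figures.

P_cr ≈ 44.3 kN

I = πd⁴/64 = π×127⁴/64 = 1.277×10^7 mm⁴
I = 1.277×10^7 mm⁴ = 1.277×10^-5 m⁴
Effective length L_e = K·L = 1 × 6.13 = 6.130 m
P_cr = π²EI / L_e² = π² × 13.2×10⁹ × 1.277×10^-5 / 6.130² = 4.427×10^4 N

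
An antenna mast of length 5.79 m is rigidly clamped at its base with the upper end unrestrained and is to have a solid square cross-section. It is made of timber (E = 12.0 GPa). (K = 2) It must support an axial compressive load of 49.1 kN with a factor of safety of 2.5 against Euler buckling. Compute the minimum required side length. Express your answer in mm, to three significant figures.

a ≈ 202 mm

Required P_cr = n·P = 2.5 × 49.1 = 122.8 kN
L_e = K·L = 2 × 5.79 = 11.58 m
Required I = P_cr·L_e²/(π²E) = 1.228×10^5 × 11.58² / (π² × 1.20×10^10) = 1.390×10^-4 m⁴
I_req = 1.390×10^8 mm⁴
Solid square: I = a⁴/12  ⇒  a = (12I)^(1/4) = (12×1.390×10^8)^(1/4) = 202 mm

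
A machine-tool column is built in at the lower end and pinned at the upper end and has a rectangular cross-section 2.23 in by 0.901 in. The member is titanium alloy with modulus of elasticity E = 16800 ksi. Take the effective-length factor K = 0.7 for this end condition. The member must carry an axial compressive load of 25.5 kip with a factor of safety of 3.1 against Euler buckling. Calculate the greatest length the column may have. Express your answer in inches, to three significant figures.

L_max ≈ 24.1 in

Buckling occurs about the weak axis: I_min = h·b³/12 with b = 0.901 in (the shorter side).
I_min = 2.23×0.901³/12 = 0.1359 in⁴
Required critical load P_cr = n·P = 3.1 × 25.5 = 79.05 kip = 7.905×10^4 lb
From P_cr = π²EI/(K·L)²:  L = (1/K)·√(π²EI/P_cr) = (1/0.7)·√(π²×1.68×10^7×0.1359/7.905×10^4)
L = 24.1 in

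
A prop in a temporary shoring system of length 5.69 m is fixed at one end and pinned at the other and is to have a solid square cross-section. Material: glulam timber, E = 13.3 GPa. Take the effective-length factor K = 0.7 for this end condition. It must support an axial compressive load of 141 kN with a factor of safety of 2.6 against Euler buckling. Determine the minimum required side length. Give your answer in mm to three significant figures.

Required P_cr = n·P = 2.6 × 141 = 366.6 kN
L_e = K·L = 0.7 × 5.69 = 3.983 m
Required I = P_cr·L_e²/(π²E) = 3.666×10^5 × 3.983² / (π² × 1.33×10^10) = 4.431×10^-5 m⁴
I_req = 4.431×10^7 mm⁴
Solid square: I = a⁴/12  ⇒  a = (12I)^(1/4) = (12×4.431×10^7)^(1/4) = 152 mm

a ≈ 152 mm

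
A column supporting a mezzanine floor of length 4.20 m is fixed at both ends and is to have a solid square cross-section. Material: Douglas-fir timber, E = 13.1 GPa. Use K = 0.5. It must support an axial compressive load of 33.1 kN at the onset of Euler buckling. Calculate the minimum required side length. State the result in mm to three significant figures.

a ≈ 60.7 mm

L_e = K·L = 0.5 × 4.20 = 2.100 m
Required I = P_cr·L_e²/(π²E) = 3.310×10^4 × 2.100² / (π² × 1.31×10^10) = 1.129×10^-6 m⁴
I_req = 1.129×10^6 mm⁴
Solid square: I = a⁴/12  ⇒  a = (12I)^(1/4) = (12×1.129×10^6)^(1/4) = 60.7 mm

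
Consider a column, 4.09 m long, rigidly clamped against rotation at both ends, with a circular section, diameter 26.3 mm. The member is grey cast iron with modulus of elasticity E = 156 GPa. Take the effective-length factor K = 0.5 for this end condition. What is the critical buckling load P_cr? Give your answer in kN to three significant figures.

I = πd⁴/64 = π×26.3⁴/64 = 2.349×10^4 mm⁴
I = 2.349×10^4 mm⁴ = 2.349×10^-8 m⁴
Effective length L_e = K·L = 0.5 × 4.09 = 2.045 m
P_cr = π²EI / L_e² = π² × 156×10⁹ × 2.349×10^-8 / 2.045² = 8.646×10^3 N

P_cr ≈ 8.65 kN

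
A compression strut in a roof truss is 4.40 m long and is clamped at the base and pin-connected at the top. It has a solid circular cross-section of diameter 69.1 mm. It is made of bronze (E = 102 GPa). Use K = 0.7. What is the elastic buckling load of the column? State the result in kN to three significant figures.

I = πd⁴/64 = π×69.1⁴/64 = 1.119×10^6 mm⁴
I = 1.119×10^6 mm⁴ = 1.119×10^-6 m⁴
Effective length L_e = K·L = 0.7 × 4.40 = 3.080 m
P_cr = π²EI / L_e² = π² × 102×10⁹ × 1.119×10^-6 / 3.080² = 1.188×10^5 N

P_cr ≈ 119 kN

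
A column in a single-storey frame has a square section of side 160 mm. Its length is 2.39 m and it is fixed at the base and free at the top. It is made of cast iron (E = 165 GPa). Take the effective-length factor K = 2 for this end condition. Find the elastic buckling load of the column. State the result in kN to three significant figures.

P_cr ≈ 3890 kN

I = a⁴/12 = 160⁴/12 = 5.461×10^7 mm⁴
I = 5.461×10^7 mm⁴ = 5.461×10^-5 m⁴
Effective length L_e = K·L = 2 × 2.39 = 4.780 m
P_cr = π²EI / L_e² = π² × 165×10⁹ × 5.461×10^-5 / 4.780² = 3.892×10^6 N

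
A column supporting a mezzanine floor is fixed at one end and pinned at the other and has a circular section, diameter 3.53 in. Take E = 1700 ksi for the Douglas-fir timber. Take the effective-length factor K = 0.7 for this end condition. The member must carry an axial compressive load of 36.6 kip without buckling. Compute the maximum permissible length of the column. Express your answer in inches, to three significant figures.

I = πd⁴/64 = π×3.53⁴/64 = 7.622 in⁴
At the buckling limit P_cr = P = 3.660×10^4 lb
From P_cr = π²EI/(K·L)²:  L = (1/K)·√(π²EI/P_cr) = (1/0.7)·√(π²×1.70×10^6×7.622/3.660×10^4)
L = 84.4 in

L_max ≈ 84.4 in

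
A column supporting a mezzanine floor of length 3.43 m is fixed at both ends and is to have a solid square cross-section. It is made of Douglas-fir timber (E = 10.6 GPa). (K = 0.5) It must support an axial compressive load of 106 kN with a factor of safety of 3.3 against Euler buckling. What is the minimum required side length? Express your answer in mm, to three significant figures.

a ≈ 104 mm

Required P_cr = n·P = 3.3 × 106 = 349.8 kN
L_e = K·L = 0.5 × 3.43 = 1.715 m
Required I = P_cr·L_e²/(π²E) = 3.498×10^5 × 1.715² / (π² × 1.06×10^10) = 9.834×10^-6 m⁴
I_req = 9.834×10^6 mm⁴
Solid square: I = a⁴/12  ⇒  a = (12I)^(1/4) = (12×9.834×10^6)^(1/4) = 104 mm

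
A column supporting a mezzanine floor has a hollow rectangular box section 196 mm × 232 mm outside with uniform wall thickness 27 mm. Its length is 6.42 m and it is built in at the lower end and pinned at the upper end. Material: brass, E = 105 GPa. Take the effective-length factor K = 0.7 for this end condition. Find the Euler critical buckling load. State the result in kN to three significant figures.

Inner dimensions: h_i = 232 − 2×27 = 178.0 mm, b_i = 196 − 2×27 = 142.0 mm
Weak-axis I_min = (h_o·b_o³ − h_i·b_i³)/12 with b_o = 196, b_i = 142.0 mm (shorter outer/inner sides).
I_min = (232×196³ − 178.0×142.0³)/12 = 1.031×10^8 mm⁴
I = 1.031×10^8 mm⁴ = 1.031×10^-4 m⁴
Effective length L_e = K·L = 0.7 × 6.42 = 4.494 m
P_cr = π²EI / L_e² = π² × 105×10⁹ × 1.031×10^-4 / 4.494² = 5.290×10^6 N

P_cr ≈ 5290 kN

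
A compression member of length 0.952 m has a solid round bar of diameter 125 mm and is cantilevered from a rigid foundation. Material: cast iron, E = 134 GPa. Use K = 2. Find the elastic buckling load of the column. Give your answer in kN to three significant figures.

I = πd⁴/64 = π×125⁴/64 = 1.198×10^7 mm⁴
I = 1.198×10^7 mm⁴ = 1.198×10^-5 m⁴
Effective length L_e = K·L = 2 × 0.952 = 1.904 m
P_cr = π²EI / L_e² = π² × 134×10⁹ × 1.198×10^-5 / 1.904² = 4.372×10^6 N

P_cr ≈ 4370 kN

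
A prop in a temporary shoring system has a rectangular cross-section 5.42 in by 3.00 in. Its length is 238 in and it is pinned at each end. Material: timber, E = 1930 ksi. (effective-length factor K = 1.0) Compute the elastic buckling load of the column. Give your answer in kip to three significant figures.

P_cr ≈ 4.10 kip

Buckling occurs about the weak axis: I_min = h·b³/12 with b = 3.00 in (the shorter side).
I_min = 5.42×3.00³/12 = 12.20 in⁴
Effective length L_e = K·L = 1 × 238 = 238.0 in
P_cr = π²EI / L_e² = π² × 1930×10³ × 12.20 / 238.0² = 4.101×10^3 lb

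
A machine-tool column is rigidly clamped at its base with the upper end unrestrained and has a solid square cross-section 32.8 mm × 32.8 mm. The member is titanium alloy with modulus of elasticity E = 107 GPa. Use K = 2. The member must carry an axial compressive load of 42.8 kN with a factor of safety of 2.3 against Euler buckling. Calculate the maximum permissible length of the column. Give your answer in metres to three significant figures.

L_max ≈ 0.509 m

I = a⁴/12 = 32.8⁴/12 = 9.645×10^4 mm⁴
I = 9.645×10^-8 m⁴
Required critical load P_cr = n·P = 2.3 × 42.8 = 98.44 kN = 9.844×10^4 N
From P_cr = π²EI/(K·L)²:  L = (1/K)·√(π²EI/P_cr) = (1/2)·√(π²×1.07×10^11×9.645×10^-8/9.844×10^4)
L = 0.509 m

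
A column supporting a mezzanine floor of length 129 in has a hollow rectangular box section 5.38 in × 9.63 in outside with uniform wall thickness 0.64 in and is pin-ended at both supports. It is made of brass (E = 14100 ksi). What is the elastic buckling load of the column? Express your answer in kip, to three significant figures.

P_cr ≈ 644 kip

Inner dimensions: h_i = 9.63 − 2×0.64 = 8.350 in, b_i = 5.38 − 2×0.64 = 4.100 in
Weak-axis I_min = (h_o·b_o³ − h_i·b_i³)/12 with b_o = 5.38, b_i = 4.100 in (shorter outer/inner sides).
I_min = (9.63×5.38³ − 8.350×4.100³)/12 = 77.01 in⁴
Effective length L_e = K·L = 1 × 129 = 129.0 in
P_cr = π²EI / L_e² = π² × 14100×10³ × 77.01 / 129.0² = 6.440×10^5 lb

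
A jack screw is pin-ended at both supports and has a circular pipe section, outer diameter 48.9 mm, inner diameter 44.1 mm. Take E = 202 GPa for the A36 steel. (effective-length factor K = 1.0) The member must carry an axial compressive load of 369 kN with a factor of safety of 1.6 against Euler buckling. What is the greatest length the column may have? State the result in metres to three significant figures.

d_o = 48.9 mm, d_i = 44.1 mm
I = π(d_o⁴ − d_i⁴)/64 = π(48.9⁴ − 44.10⁴)/64 = 9.501×10^4 mm⁴
I = 9.501×10^-8 m⁴
Required critical load P_cr = n·P = 1.6 × 369 = 590.4 kN = 5.904×10^5 N
From P_cr = π²EI/(K·L)²:  L = (1/K)·√(π²EI/P_cr) = (1/1)·√(π²×2.02×10^11×9.501×10^-8/5.904×10^5)
L = 0.566 m

L_max ≈ 0.566 m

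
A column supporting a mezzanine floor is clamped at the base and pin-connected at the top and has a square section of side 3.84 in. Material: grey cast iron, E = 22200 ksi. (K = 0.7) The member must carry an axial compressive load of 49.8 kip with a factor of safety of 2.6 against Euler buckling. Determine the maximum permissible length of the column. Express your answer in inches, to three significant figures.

L_max ≈ 250 in

I = a⁴/12 = 3.84⁴/12 = 18.12 in⁴
Required critical load P_cr = n·P = 2.6 × 49.8 = 129.5 kip = 1.295×10^5 lb
From P_cr = π²EI/(K·L)²:  L = (1/K)·√(π²EI/P_cr) = (1/0.7)·√(π²×2.22×10^7×18.12/1.295×10^5)
L = 250 in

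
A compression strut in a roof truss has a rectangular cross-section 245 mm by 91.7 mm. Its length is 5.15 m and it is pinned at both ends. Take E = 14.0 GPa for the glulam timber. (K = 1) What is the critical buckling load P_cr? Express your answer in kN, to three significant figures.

P_cr ≈ 82.0 kN

Buckling occurs about the weak axis: I_min = h·b³/12 with b = 91.7 mm (the shorter side).
I_min = 245×91.7³/12 = 1.574×10^7 mm⁴
I = 1.574×10^7 mm⁴ = 1.574×10^-5 m⁴
Effective length L_e = K·L = 1 × 5.15 = 5.150 m
P_cr = π²EI / L_e² = π² × 14.0×10⁹ × 1.574×10^-5 / 5.150² = 8.202×10^4 N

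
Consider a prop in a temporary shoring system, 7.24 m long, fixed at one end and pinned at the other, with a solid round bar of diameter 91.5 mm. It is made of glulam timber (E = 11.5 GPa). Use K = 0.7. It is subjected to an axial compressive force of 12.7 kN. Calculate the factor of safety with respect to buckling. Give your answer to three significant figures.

n ≈ 1.20

I = πd⁴/64 = π×91.5⁴/64 = 3.441×10^6 mm⁴
I = 3.441×10^6 mm⁴ = 3.441×10^-6 m⁴
Effective length L_e = K·L = 0.7 × 7.24 = 5.068 m
P_cr = π²EI / L_e² = π² × 11.5×10⁹ × 3.441×10^-6 / 5.068² = 1.520×10^4 N
Factor of safety n = P_cr / P = 15.205 / 12.7 = 1.20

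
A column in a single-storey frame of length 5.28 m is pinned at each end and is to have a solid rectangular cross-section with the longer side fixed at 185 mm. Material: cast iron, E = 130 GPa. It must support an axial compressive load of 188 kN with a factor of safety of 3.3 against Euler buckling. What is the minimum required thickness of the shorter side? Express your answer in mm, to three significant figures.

Required P_cr = n·P = 3.3 × 188 = 620.4 kN
L_e = K·L = 1 × 5.28 = 5.280 m
Required I = P_cr·L_e²/(π²E) = 6.204×10^5 × 5.280² / (π² × 1.30×10^11) = 1.348×10^-5 m⁴
I_req = 1.348×10^7 mm⁴
Rectangle, weak axis: I_min = h·b³/12 with h = 185 mm fixed  ⇒  b = (12I/h)^(1/3) = 95.6 mm

b ≈ 95.6 mm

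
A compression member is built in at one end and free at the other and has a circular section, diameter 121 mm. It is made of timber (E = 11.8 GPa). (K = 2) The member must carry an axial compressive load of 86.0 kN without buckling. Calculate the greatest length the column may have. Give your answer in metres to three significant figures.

I = πd⁴/64 = π×121⁴/64 = 1.052×10^7 mm⁴
I = 1.052×10^-5 m⁴
At the buckling limit P_cr = P = 8.600×10^4 N
From P_cr = π²EI/(K·L)²:  L = (1/K)·√(π²EI/P_cr) = (1/2)·√(π²×1.18×10^10×1.052×10^-5/8.600×10^4)
L = 1.89 m

L_max ≈ 1.89 m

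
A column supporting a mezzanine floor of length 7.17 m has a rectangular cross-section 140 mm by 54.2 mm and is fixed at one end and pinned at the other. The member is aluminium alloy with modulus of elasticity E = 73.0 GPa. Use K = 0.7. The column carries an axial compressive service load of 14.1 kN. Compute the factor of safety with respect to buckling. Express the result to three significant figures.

n ≈ 3.77

Buckling occurs about the weak axis: I_min = h·b³/12 with b = 54.2 mm (the shorter side).
I_min = 140×54.2³/12 = 1.858×10^6 mm⁴
I = 1.858×10^6 mm⁴ = 1.858×10^-6 m⁴
Effective length L_e = K·L = 0.7 × 7.17 = 5.019 m
P_cr = π²EI / L_e² = π² × 73.0×10⁹ × 1.858×10^-6 / 5.019² = 5.313×10^4 N
Factor of safety n = P_cr / P = 53.129 / 14.1 = 3.77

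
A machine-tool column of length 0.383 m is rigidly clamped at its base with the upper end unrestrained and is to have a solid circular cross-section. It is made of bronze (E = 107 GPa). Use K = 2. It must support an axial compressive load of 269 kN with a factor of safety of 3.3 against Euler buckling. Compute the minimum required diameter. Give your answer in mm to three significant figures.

d ≈ 56.3 mm

Required P_cr = n·P = 3.3 × 269 = 887.7 kN
L_e = K·L = 2 × 0.383 = 0.7660 m
Required I = P_cr·L_e²/(π²E) = 8.877×10^5 × 0.7660² / (π² × 1.07×10^11) = 4.932×10^-7 m⁴
I_req = 4.932×10^5 mm⁴
Solid circle: I = πd⁴/64  ⇒  d = (64I/π)^(1/4) = (64×4.932×10^5/π)^(1/4) = 56.3 mm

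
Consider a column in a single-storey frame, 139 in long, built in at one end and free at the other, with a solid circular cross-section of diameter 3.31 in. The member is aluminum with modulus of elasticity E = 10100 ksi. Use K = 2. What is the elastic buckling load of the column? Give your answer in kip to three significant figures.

I = πd⁴/64 = π×3.31⁴/64 = 5.892 in⁴
Effective length L_e = K·L = 2 × 139 = 278.0 in
P_cr = π²EI / L_e² = π² × 10100×10³ × 5.892 / 278.0² = 7.600×10^3 lb

P_cr ≈ 7.60 kip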